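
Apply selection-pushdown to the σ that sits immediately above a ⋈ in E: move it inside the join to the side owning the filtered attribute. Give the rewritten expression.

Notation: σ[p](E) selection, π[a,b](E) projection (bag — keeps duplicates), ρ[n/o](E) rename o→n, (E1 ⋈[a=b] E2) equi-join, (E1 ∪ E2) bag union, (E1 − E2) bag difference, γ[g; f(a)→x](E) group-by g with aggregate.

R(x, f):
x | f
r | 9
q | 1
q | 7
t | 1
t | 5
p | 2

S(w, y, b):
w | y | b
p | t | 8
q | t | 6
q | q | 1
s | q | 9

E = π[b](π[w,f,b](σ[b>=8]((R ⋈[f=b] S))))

σ filters on b, owned by the right side.
E' = π[b](π[w,f,b]((R ⋈[f=b] σ[b>=8](S))))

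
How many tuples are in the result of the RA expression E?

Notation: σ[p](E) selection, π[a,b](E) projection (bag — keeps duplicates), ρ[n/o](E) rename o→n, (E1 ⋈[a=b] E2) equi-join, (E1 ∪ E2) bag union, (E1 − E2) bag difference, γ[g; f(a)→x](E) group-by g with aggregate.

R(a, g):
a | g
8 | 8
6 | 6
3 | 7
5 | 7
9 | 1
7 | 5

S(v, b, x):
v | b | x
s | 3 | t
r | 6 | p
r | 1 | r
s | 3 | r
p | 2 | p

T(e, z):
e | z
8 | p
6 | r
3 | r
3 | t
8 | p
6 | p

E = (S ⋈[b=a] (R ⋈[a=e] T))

Subexpression sizes:
  S → 5
  R → 6
  T → 6
  (R ⋈[a=e] T) → 6
  (S ⋈[b=a] (R ⋈[a=e] T)) → 6

|E| = 6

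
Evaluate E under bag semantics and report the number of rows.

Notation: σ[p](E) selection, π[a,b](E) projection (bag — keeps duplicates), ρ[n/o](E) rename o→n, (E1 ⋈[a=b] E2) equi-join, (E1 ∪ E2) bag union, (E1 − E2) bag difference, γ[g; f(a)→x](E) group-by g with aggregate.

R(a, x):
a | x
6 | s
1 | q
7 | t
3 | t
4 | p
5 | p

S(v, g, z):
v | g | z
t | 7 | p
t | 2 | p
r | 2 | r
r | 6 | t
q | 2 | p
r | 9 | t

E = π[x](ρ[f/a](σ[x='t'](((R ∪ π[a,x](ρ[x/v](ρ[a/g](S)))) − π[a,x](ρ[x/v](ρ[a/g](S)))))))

Per-node cardinality:
  R → 6
  S → 6
  ρ[a/g](S) → 6
  ρ[x/v](ρ[a/g](S)) → 6
  π[a,x](ρ[x/v](ρ[a/g](S))) → 6
  (R ∪ π[a,x](ρ[x/v](ρ[a/g](S)))) → 12
  S → 6
  ρ[a/g](S) → 6
  ρ[x/v](ρ[a/g](S)) → 6
  π[a,x](ρ[x/v](ρ[a/g](S))) → 6
  ((R ∪ π[a,x](ρ[x/v](ρ[a/g](S)))) − π[a,x](ρ[x/v](ρ[a/g](S)))) → 6
  σ[x='t'](((R ∪ π[a,x](ρ[x/v](ρ[a/g](S)))) − π[a,x](ρ[x/v](ρ[a/g](S))))) → 2
  ρ[f/a](σ[x='t'](((R ∪ π[a,x](ρ[x/v](ρ[a/g](S)))) − π[a,x](ρ[x/v](ρ[a/g](S)))))) → 2
  π[x](ρ[f/a](σ[x='t'](((R ∪ π[a,x](ρ[x/v](ρ[a/g](S)))) − π[a,x](ρ[x/v](ρ[a/g](S))))))) → 2

|E| = 2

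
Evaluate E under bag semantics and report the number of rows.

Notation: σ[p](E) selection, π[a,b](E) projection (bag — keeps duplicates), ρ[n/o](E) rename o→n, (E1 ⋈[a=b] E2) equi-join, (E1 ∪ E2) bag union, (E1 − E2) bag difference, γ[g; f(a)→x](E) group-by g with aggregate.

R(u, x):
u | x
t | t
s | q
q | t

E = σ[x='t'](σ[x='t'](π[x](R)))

Stepwise |·|:
  R → 3
  π[x](R) → 3
  σ[x='t'](π[x](R)) → 2
  σ[x='t'](σ[x='t'](π[x](R))) → 2

|E| = 2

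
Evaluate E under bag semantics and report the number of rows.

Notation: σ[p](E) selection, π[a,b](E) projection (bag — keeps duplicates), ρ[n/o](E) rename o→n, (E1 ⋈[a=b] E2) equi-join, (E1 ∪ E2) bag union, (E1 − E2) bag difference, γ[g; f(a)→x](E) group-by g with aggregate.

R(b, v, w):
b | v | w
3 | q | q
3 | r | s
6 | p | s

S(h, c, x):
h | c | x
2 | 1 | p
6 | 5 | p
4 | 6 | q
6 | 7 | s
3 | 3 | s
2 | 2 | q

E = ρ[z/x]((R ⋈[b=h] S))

Stepwise |·|:
  R → 3
  S → 6
  (R ⋈[b=h] S) → 4
  ρ[z/x]((R ⋈[b=h] S)) → 4

|E| = 4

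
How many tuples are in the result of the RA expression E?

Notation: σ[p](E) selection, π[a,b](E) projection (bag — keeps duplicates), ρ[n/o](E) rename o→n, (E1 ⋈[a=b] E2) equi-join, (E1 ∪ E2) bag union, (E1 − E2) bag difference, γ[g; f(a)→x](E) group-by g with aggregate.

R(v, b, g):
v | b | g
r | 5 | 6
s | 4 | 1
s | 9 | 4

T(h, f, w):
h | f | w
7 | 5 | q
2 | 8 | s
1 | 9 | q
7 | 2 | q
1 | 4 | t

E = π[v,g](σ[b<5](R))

Stepwise |·|:
  R → 3
  σ[b<5](R) → 1
  π[v,g](σ[b<5](R)) → 1

|E| = 1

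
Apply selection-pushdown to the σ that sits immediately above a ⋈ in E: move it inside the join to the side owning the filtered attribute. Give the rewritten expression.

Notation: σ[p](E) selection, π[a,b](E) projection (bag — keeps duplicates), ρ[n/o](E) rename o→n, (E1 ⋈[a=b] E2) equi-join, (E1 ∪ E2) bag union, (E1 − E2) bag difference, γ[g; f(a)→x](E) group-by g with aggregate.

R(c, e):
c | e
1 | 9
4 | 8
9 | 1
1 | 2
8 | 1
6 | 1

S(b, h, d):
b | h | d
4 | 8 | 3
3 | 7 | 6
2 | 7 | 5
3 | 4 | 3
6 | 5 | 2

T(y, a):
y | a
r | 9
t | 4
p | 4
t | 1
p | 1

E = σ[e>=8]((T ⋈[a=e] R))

σ filters on e, owned by the right side.
E' = (T ⋈[a=e] σ[e>=8](R))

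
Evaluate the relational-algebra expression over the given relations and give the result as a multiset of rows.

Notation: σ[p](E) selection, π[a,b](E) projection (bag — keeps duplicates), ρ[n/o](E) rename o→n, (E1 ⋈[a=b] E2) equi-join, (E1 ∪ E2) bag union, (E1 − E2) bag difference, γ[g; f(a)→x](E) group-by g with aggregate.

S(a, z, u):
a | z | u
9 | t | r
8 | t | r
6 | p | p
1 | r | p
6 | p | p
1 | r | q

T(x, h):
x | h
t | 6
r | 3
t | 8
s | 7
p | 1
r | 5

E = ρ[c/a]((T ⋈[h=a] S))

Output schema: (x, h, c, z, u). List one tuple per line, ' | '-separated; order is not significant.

Per-node cardinality:
  T → 6
  S → 6
  (T ⋈[h=a] S) → 5
  ρ[c/a]((T ⋈[h=a] S)) → 5

== RESULT ==
x | h | c | z | u
p | 1 | 1 | r | p
p | 1 | 1 | r | q
t | 6 | 6 | p | p
t | 6 | 6 | p | p
t | 8 | 8 | t | r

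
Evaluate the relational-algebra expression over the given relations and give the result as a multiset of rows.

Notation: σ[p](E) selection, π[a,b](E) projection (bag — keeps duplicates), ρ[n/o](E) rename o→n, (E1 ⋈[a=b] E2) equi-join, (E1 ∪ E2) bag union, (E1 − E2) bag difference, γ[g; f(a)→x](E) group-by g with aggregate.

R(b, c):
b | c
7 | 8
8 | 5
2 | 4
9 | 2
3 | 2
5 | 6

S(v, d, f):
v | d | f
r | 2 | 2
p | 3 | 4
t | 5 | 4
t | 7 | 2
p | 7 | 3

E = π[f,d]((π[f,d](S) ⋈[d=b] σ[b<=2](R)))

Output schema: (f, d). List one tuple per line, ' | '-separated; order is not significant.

Row counts bottom-up:
  S → 5
  π[f,d](S) → 5
  R → 6
  σ[b<=2](R) → 1
  (π[f,d](S) ⋈[d=b] σ[b<=2](R)) → 1
  π[f,d]((π[f,d](S) ⋈[d=b] σ[b<=2](R))) → 1

== RESULT ==
f | d
2 | 2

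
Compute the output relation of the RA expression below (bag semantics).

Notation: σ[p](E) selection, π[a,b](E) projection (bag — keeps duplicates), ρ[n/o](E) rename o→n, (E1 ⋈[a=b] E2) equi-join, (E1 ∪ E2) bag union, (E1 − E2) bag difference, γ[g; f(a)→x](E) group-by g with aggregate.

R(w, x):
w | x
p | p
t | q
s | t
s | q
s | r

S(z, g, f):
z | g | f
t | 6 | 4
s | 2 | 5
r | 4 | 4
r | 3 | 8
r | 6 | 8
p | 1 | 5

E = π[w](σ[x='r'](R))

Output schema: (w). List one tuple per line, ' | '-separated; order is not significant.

Row counts bottom-up:
  R → 5
  σ[x='r'](R) → 1
  π[w](σ[x='r'](R)) → 1

== RESULT ==
w
s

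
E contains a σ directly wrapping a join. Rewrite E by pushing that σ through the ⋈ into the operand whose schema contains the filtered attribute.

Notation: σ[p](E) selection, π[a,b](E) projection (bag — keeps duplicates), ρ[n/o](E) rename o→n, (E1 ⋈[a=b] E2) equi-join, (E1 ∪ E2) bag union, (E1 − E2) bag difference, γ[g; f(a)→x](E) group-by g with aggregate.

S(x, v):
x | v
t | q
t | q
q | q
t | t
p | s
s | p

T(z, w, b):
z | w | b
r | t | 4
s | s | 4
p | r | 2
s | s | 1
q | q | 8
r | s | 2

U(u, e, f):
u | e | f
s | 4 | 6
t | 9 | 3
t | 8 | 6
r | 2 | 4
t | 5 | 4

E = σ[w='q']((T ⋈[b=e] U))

σ filters on w, owned by the left side.
E' = (σ[w='q'](T) ⋈[b=e] U)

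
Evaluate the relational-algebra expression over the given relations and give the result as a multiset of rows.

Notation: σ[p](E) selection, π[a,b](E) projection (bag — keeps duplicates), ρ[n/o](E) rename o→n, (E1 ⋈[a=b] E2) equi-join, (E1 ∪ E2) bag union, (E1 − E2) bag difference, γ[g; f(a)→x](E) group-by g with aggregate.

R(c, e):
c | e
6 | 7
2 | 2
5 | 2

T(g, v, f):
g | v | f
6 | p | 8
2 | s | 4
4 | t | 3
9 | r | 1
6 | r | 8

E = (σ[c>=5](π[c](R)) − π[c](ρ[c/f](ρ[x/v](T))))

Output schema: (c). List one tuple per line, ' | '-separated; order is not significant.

Stepwise |·|:
  R → 3
  π[c](R) → 3
  σ[c>=5](π[c](R)) → 2
  T → 5
  ρ[x/v](T) → 5
  ρ[c/f](ρ[x/v](T)) → 5
  π[c](ρ[c/f](ρ[x/v](T))) → 5
  (σ[c>=5](π[c](R)) − π[c](ρ[c/f](ρ[x/v](T)))) → 2

== RESULT ==
c
5
6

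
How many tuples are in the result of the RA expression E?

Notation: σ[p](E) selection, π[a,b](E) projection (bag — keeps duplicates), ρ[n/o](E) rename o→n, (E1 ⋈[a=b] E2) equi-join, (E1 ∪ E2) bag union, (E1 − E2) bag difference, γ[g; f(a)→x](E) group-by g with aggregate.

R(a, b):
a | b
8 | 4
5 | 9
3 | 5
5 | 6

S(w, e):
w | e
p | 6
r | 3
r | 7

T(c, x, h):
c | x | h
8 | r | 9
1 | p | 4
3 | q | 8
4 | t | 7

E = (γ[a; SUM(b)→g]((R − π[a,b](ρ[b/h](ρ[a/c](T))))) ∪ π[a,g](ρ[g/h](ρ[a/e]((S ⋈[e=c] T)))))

Row counts bottom-up:
  R → 4
  T → 4
  ρ[a/c](T) → 4
  ρ[b/h](ρ[a/c](T)) → 4
  π[a,b](ρ[b/h](ρ[a/c](T))) → 4
  (R − π[a,b](ρ[b/h](ρ[a/c](T)))) → 4
  γ[a; SUM(b)→g]((R − π[a,b](ρ[b/h](ρ[a/c](T))))) → 3
  S → 3
  T → 4
  (S ⋈[e=c] T) → 1
  ρ[a/e]((S ⋈[e=c] T)) → 1
  ρ[g/h](ρ[a/e]((S ⋈[e=c] T))) → 1
  π[a,g](ρ[g/h](ρ[a/e]((S ⋈[e=c] T)))) → 1
  (γ[a; SUM(b)→g]((R − π[a,b](ρ[b/h](ρ[a/c](T))))) ∪ π[a,g](ρ[g/h](ρ[a/e]((S ⋈[e=c] T))))) → 4

|E| = 4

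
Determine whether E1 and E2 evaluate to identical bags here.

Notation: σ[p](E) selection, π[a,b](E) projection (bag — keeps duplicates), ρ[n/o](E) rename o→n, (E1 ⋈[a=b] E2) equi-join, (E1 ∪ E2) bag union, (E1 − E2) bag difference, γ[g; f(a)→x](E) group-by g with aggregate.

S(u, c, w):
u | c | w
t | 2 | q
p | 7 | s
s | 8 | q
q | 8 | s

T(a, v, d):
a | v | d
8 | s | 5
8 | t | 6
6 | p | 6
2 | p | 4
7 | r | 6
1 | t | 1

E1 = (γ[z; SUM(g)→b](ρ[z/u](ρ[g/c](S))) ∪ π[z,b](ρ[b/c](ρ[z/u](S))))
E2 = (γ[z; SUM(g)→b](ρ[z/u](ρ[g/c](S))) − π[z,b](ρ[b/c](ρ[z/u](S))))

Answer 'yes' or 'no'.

E1 row counts bottom-up:
  S → 4
  ρ[g/c](S) → 4
  ρ[z/u](ρ[g/c](S)) → 4
  γ[z; SUM(g)→b](ρ[z/u](ρ[g/c](S))) → 4
  S → 4
  ρ[z/u](S) → 4
  ρ[b/c](ρ[z/u](S)) → 4
  π[z,b](ρ[b/c](ρ[z/u](S))) → 4
  (γ[z; SUM(g)→b](ρ[z/u](ρ[g/c](S))) ∪ π[z,b](ρ[b/c](ρ[z/u](S)))) → 8
E2 row counts bottom-up:
  S → 4
  ρ[g/c](S) → 4
  ρ[z/u](ρ[g/c](S)) → 4
  γ[z; SUM(g)→b](ρ[z/u](ρ[g/c](S))) → 4
  S → 4
  ρ[z/u](S) → 4
  ρ[b/c](ρ[z/u](S)) → 4
  π[z,b](ρ[b/c](ρ[z/u](S))) → 4
  (γ[z; SUM(g)→b](ρ[z/u](ρ[g/c](S))) − π[z,b](ρ[b/c](ρ[z/u](S)))) → 0

E1 result:
z | b
p | 7
p | 7
q | 8
q | 8
s | 8
s | 8
t | 2
t | 2
E2 result:
z | b
(0 rows)
Witness: ('q', 8) appears 2× in E1 but 0× in E2.

no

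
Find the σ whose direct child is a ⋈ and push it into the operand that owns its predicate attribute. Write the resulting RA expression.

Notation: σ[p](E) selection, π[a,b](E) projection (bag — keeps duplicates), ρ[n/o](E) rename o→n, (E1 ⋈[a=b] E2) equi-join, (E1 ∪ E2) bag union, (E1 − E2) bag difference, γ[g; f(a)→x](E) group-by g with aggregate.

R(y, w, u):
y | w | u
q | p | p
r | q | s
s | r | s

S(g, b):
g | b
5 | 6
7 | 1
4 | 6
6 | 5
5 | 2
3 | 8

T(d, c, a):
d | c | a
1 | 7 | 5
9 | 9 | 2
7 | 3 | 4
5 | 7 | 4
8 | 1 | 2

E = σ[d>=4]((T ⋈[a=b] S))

σ filters on d, owned by the left side.
E' = (σ[d>=4](T) ⋈[a=b] S)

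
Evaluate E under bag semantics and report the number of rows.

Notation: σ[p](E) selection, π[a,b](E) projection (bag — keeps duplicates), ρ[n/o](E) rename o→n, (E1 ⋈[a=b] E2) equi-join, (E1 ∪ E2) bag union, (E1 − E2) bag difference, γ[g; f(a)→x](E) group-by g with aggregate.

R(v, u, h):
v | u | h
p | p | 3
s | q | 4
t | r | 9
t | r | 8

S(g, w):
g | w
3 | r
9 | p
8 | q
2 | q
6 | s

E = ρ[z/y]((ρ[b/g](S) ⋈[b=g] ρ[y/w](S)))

Row counts bottom-up:
  S → 5
  ρ[b/g](S) → 5
  S → 5
  ρ[y/w](S) → 5
  (ρ[b/g](S) ⋈[b=g] ρ[y/w](S)) → 5
  ρ[z/y]((ρ[b/g](S) ⋈[b=g] ρ[y/w](S))) → 5

|E| = 5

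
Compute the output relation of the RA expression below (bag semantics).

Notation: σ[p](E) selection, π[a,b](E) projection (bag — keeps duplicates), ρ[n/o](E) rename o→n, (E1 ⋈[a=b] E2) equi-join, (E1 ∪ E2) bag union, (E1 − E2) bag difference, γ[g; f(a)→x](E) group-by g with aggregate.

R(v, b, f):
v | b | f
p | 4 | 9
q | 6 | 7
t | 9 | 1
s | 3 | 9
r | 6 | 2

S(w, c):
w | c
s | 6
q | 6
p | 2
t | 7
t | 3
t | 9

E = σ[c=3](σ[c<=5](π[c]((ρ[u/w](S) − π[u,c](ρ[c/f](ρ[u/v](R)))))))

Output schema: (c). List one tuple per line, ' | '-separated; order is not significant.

Subexpression sizes:
  S → 6
  ρ[u/w](S) → 6
  R → 5
  ρ[u/v](R) → 5
  ρ[c/f](ρ[u/v](R)) → 5
  π[u,c](ρ[c/f](ρ[u/v](R))) → 5
  (ρ[u/w](S) − π[u,c](ρ[c/f](ρ[u/v](R)))) → 6
  π[c]((ρ[u/w](S) − π[u,c](ρ[c/f](ρ[u/v](R))))) → 6
  σ[c<=5](π[c]((ρ[u/w](S) − π[u,c](ρ[c/f](ρ[u/v](R)))))) → 2
  σ[c=3](σ[c<=5](π[c]((ρ[u/w](S) − π[u,c](ρ[c/f](ρ[u/v](R))))))) → 1

== RESULT ==
c
3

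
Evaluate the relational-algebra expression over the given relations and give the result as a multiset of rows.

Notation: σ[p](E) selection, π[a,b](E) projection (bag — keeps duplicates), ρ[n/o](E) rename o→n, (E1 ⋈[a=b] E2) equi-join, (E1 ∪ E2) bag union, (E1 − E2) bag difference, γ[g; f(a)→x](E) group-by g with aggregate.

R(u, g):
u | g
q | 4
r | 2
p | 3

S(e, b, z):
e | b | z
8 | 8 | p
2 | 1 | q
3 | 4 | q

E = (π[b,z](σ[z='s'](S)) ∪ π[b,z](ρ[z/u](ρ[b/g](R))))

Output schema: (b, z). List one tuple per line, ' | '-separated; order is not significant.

Row counts bottom-up:
  S → 3
  σ[z='s'](S) → 0
  π[b,z](σ[z='s'](S)) → 0
  R → 3
  ρ[b/g](R) → 3
  ρ[z/u](ρ[b/g](R)) → 3
  π[b,z](ρ[z/u](ρ[b/g](R))) → 3
  (π[b,z](σ[z='s'](S)) ∪ π[b,z](ρ[z/u](ρ[b/g](R)))) → 3

== RESULT ==
b | z
2 | r
3 | p
4 | q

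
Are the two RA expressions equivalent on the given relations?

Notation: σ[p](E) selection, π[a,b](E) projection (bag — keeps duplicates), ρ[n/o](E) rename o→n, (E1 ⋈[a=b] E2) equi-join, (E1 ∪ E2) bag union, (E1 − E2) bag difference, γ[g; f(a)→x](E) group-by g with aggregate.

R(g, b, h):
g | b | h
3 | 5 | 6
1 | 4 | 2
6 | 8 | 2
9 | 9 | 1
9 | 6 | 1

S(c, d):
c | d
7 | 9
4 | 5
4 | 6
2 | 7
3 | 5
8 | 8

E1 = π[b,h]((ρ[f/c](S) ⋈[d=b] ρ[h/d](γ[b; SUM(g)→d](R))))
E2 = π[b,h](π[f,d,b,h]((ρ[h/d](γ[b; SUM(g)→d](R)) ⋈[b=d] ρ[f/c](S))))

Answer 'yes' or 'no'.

E1 stepwise |·|:
  S → 6
  ρ[f/c](S) → 6
  R → 5
  γ[b; SUM(g)→d](R) → 5
  ρ[h/d](γ[b; SUM(g)→d](R)) → 5
  (ρ[f/c](S) ⋈[d=b] ρ[h/d](γ[b; SUM(g)→d](R))) → 5
  π[b,h]((ρ[f/c](S) ⋈[d=b] ρ[h/d](γ[b; SUM(g)→d](R)))) → 5
E2 stepwise |·|:
  R → 5
  γ[b; SUM(g)→d](R) → 5
  ρ[h/d](γ[b; SUM(g)→d](R)) → 5
  S → 6
  ρ[f/c](S) → 6
  (ρ[h/d](γ[b; SUM(g)→d](R)) ⋈[b=d] ρ[f/c](S)) → 5
  π[f,d,b,h]((ρ[h/d](γ[b; SUM(g)→d](R)) ⋈[b=d] ρ[f/c](S))) → 5
  π[b,h](π[f,d,b,h]((ρ[h/d](γ[b; SUM(g)→d](R)) ⋈[b=d] ρ[f/c](S)))) → 5

E1 and E2 produce the same multiset:
b | h
5 | 3
5 | 3
6 | 9
8 | 6
9 | 9

yes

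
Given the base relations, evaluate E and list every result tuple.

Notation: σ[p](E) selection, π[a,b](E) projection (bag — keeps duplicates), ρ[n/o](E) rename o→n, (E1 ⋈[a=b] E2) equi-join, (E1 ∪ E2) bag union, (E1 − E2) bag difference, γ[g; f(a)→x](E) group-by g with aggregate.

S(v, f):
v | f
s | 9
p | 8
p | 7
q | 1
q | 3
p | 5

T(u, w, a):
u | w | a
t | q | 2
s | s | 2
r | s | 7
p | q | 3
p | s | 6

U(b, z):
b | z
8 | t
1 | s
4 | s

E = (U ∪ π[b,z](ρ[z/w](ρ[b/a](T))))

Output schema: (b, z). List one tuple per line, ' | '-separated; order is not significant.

Per-node cardinality:
  U → 3
  T → 5
  ρ[b/a](T) → 5
  ρ[z/w](ρ[b/a](T)) → 5
  π[b,z](ρ[z/w](ρ[b/a](T))) → 5
  (U ∪ π[b,z](ρ[z/w](ρ[b/a](T)))) → 8

== RESULT ==
b | z
1 | s
2 | q
2 | s
3 | q
4 | s
6 | s
7 | s
8 | t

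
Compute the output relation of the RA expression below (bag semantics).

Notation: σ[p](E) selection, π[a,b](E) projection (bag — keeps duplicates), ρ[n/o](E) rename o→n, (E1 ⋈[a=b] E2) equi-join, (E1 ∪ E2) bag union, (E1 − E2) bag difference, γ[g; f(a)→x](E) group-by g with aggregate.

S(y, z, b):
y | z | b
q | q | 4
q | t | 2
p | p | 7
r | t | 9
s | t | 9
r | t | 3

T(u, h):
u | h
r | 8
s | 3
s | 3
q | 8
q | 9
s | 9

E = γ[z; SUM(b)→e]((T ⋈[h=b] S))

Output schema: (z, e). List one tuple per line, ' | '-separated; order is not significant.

Per-node cardinality:
  T → 6
  S → 6
  (T ⋈[h=b] S) → 6
  γ[z; SUM(b)→e]((T ⋈[h=b] S)) → 1

== RESULT ==
z | e
t | 42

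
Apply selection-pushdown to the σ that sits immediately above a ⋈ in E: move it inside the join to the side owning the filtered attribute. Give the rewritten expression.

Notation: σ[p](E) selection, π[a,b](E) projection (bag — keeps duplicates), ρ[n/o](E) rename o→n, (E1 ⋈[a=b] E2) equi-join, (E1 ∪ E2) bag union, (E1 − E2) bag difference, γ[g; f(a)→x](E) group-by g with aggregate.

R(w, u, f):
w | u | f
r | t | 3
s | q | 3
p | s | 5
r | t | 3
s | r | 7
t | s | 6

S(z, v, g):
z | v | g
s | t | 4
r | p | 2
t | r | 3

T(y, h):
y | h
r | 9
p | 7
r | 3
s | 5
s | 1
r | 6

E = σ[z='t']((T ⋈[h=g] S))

σ filters on z, owned by the right side.
E' = (T ⋈[h=g] σ[z='t'](S))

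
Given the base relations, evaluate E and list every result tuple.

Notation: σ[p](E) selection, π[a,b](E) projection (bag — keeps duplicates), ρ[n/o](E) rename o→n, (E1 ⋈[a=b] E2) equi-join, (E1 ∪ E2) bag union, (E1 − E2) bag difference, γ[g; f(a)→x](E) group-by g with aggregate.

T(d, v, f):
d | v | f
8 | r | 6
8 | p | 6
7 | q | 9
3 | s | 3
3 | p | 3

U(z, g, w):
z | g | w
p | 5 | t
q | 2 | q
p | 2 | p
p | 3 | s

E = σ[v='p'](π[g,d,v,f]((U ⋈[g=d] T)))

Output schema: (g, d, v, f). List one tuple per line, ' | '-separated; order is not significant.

Per-node cardinality:
  U → 4
  T → 5
  (U ⋈[g=d] T) → 2
  π[g,d,v,f]((U ⋈[g=d] T)) → 2
  σ[v='p'](π[g,d,v,f]((U ⋈[g=d] T))) → 1

== RESULT ==
g | d | v | f
3 | 3 | p | 3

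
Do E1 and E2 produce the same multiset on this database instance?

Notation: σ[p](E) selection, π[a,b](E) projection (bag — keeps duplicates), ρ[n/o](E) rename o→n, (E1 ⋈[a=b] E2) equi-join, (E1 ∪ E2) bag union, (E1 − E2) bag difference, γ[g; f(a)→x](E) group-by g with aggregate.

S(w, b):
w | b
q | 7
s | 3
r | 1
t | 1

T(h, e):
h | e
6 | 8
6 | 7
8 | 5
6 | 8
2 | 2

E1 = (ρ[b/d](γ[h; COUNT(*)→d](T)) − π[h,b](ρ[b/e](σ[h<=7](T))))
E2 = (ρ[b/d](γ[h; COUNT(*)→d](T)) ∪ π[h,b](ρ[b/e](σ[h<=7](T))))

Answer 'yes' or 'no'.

E1 stepwise |·|:
  T → 5
  γ[h; COUNT(*)→d](T) → 3
  ρ[b/d](γ[h; COUNT(*)→d](T)) → 3
  T → 5
  σ[h<=7](T) → 4
  ρ[b/e](σ[h<=7](T)) → 4
  π[h,b](ρ[b/e](σ[h<=7](T))) → 4
  (ρ[b/d](γ[h; COUNT(*)→d](T)) − π[h,b](ρ[b/e](σ[h<=7](T)))) → 3
E2 stepwise |·|:
  T → 5
  γ[h; COUNT(*)→d](T) → 3
  ρ[b/d](γ[h; COUNT(*)→d](T)) → 3
  T → 5
  σ[h<=7](T) → 4
  ρ[b/e](σ[h<=7](T)) → 4
  π[h,b](ρ[b/e](σ[h<=7](T))) → 4
  (ρ[b/d](γ[h; COUNT(*)→d](T)) ∪ π[h,b](ρ[b/e](σ[h<=7](T)))) → 7

E1 result:
h | b
2 | 1
6 | 3
8 | 1
E2 result:
h | b
2 | 1
2 | 2
6 | 3
6 | 7
6 | 8
6 | 8
8 | 1
Witness: (6, 8) appears 0× in E1 but 2× in E2.

no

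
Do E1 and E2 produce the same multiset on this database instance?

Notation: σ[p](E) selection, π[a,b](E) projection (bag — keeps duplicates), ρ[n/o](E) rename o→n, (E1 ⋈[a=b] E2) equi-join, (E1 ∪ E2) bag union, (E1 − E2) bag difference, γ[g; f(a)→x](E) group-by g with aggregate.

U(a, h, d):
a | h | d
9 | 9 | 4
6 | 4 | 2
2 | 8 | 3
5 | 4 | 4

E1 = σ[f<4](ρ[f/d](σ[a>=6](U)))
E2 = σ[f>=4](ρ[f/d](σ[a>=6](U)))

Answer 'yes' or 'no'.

E1 per-node cardinality:
  U → 4
  σ[a>=6](U) → 2
  ρ[f/d](σ[a>=6](U)) → 2
  σ[f<4](ρ[f/d](σ[a>=6](U))) → 1
E2 per-node cardinality:
  U → 4
  σ[a>=6](U) → 2
  ρ[f/d](σ[a>=6](U)) → 2
  σ[f>=4](ρ[f/d](σ[a>=6](U))) → 1

E1 result:
a | h | f
6 | 4 | 2
E2 result:
a | h | f
9 | 9 | 4
Witness: (6, 4, 2) appears 1× in E1 but 0× in E2.

no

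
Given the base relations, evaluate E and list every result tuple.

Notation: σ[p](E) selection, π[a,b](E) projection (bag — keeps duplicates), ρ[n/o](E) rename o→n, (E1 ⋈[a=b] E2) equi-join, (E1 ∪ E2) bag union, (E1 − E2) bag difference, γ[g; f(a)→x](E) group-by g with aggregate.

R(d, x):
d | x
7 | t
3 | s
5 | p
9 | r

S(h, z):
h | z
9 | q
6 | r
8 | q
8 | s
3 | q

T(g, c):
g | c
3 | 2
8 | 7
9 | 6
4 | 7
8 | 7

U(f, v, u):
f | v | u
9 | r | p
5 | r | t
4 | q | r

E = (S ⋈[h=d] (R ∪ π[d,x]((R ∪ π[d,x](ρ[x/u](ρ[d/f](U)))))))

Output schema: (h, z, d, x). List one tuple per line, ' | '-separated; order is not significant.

Per-node cardinality:
  S → 5
  R → 4
  R → 4
  U → 3
  ρ[d/f](U) → 3
  ρ[x/u](ρ[d/f](U)) → 3
  π[d,x](ρ[x/u](ρ[d/f](U))) → 3
  (R ∪ π[d,x](ρ[x/u](ρ[d/f](U)))) → 7
  π[d,x]((R ∪ π[d,x](ρ[x/u](ρ[d/f](U))))) → 7
  (R ∪ π[d,x]((R ∪ π[d,x](ρ[x/u](ρ[d/f](U)))))) → 11
  (S ⋈[h=d] (R ∪ π[d,x]((R ∪ π[d,x](ρ[x/u](ρ[d/f](U))))))) → 5

== RESULT ==
h | z | d | x
3 | q | 3 | s
3 | q | 3 | s
9 | q | 9 | p
9 | q | 9 | r
9 | q | 9 | r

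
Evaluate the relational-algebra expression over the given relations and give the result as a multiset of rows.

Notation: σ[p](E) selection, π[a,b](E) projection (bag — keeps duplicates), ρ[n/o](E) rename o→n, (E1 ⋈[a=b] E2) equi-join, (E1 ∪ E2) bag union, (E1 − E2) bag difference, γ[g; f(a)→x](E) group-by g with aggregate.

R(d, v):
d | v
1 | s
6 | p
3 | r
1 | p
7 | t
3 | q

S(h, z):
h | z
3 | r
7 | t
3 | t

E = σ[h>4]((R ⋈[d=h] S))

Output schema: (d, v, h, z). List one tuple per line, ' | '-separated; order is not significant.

Subexpression sizes:
  R → 6
  S → 3
  (R ⋈[d=h] S) → 5
  σ[h>4]((R ⋈[d=h] S)) → 1

== RESULT ==
d | v | h | z
7 | t | 7 | t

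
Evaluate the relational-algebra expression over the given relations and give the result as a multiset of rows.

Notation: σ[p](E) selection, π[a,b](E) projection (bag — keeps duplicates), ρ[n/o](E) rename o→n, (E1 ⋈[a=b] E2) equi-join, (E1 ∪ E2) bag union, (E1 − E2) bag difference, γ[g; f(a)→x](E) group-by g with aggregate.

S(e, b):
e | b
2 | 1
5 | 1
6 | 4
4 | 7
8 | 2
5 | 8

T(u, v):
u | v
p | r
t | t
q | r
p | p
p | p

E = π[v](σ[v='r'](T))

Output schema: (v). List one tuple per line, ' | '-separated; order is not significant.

Row counts bottom-up:
  T → 5
  σ[v='r'](T) → 2
  π[v](σ[v='r'](T)) → 2

== RESULT ==
v
r
r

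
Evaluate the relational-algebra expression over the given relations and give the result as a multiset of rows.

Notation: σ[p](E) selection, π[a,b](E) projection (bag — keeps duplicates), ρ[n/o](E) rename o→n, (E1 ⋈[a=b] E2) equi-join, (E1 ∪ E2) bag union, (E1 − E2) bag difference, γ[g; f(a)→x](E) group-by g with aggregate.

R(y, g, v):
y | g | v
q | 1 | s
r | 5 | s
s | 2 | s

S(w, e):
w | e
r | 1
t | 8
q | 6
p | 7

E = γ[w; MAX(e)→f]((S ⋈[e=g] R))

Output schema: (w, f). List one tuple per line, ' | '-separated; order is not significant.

Per-node cardinality:
  S → 4
  R → 3
  (S ⋈[e=g] R) → 1
  γ[w; MAX(e)→f]((S ⋈[e=g] R)) → 1

== RESULT ==
w | f
r | 1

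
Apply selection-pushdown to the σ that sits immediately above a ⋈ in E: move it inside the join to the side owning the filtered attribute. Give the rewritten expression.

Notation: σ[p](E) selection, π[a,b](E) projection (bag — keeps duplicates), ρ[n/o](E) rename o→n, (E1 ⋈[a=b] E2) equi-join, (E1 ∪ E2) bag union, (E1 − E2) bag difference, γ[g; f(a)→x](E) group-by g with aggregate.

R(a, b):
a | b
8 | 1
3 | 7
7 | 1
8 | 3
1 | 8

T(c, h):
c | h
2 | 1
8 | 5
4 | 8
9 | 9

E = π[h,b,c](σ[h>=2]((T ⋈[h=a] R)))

σ filters on h, owned by the left side.
E' = π[h,b,c]((σ[h>=2](T) ⋈[h=a] R))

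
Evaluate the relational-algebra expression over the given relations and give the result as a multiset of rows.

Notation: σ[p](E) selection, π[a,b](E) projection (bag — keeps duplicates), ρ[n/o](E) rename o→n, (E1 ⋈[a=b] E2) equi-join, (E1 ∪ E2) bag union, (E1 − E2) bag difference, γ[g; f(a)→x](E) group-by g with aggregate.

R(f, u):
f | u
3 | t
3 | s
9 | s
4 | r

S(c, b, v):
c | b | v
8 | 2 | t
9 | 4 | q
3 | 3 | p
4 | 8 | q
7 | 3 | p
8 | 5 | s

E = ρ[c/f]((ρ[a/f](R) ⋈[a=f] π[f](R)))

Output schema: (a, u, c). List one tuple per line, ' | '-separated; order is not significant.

Stepwise |·|:
  R → 4
  ρ[a/f](R) → 4
  R → 4
  π[f](R) → 4
  (ρ[a/f](R) ⋈[a=f] π[f](R)) → 6
  ρ[c/f]((ρ[a/f](R) ⋈[a=f] π[f](R))) → 6

== RESULT ==
a | u | c
3 | s | 3
3 | s | 3
3 | t | 3
3 | t | 3
4 | r | 4
9 | s | 9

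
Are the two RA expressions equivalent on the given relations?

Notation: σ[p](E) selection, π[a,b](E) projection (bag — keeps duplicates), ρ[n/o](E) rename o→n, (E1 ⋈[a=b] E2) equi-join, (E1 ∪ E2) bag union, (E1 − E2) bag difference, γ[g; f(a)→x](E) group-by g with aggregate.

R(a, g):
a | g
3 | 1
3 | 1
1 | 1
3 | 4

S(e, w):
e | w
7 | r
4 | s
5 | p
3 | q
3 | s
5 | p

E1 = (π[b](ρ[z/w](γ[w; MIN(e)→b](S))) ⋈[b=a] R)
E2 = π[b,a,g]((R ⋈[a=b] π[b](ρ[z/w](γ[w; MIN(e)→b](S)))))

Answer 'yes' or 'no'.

E1 subexpression sizes:
  S → 6
  γ[w; MIN(e)→b](S) → 4
  ρ[z/w](γ[w; MIN(e)→b](S)) → 4
  π[b](ρ[z/w](γ[w; MIN(e)→b](S))) → 4
  R → 4
  (π[b](ρ[z/w](γ[w; MIN(e)→b](S))) ⋈[b=a] R) → 6
E2 subexpression sizes:
  R → 4
  S → 6
  γ[w; MIN(e)→b](S) → 4
  ρ[z/w](γ[w; MIN(e)→b](S)) → 4
  π[b](ρ[z/w](γ[w; MIN(e)→b](S))) → 4
  (R ⋈[a=b] π[b](ρ[z/w](γ[w; MIN(e)→b](S)))) → 6
  π[b,a,g]((R ⋈[a=b] π[b](ρ[z/w](γ[w; MIN(e)→b](S))))) → 6

E1 and E2 produce the same multiset:
b | a | g
3 | 3 | 1
3 | 3 | 1
3 | 3 | 1
3 | 3 | 1
3 | 3 | 4
3 | 3 | 4

yes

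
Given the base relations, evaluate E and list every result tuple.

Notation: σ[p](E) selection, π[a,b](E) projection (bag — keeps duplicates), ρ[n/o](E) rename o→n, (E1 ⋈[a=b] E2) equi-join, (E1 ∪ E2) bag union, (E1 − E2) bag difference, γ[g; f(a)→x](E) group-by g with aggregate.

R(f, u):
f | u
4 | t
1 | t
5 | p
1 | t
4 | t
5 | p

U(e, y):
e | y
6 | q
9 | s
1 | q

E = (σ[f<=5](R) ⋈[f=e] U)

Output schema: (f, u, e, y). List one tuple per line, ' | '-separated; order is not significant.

Row counts bottom-up:
  R → 6
  σ[f<=5](R) → 6
  U → 3
  (σ[f<=5](R) ⋈[f=e] U) → 2

== RESULT ==
f | u | e | y
1 | t | 1 | q
1 | t | 1 | q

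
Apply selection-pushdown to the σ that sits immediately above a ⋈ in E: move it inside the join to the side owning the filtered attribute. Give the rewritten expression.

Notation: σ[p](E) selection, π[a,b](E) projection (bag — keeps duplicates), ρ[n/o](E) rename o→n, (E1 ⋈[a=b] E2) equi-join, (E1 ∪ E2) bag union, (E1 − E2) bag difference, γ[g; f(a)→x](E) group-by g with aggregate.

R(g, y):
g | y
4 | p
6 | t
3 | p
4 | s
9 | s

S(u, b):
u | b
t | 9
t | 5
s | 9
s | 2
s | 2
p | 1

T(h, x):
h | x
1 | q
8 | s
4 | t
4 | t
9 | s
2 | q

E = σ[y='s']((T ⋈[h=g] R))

σ filters on y, owned by the right side.
E' = (T ⋈[h=g] σ[y='s'](R))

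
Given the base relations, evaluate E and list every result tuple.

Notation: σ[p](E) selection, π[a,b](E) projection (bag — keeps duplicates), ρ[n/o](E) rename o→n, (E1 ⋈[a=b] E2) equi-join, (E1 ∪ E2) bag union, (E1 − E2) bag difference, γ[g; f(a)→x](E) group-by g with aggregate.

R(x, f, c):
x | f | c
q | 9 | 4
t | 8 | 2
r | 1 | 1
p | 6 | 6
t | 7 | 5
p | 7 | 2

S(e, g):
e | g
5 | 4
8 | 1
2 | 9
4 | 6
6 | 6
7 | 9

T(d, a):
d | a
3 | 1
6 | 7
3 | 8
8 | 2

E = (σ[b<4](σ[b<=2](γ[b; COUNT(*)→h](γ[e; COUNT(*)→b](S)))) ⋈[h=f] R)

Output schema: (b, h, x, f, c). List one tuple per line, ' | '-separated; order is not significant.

Subexpression sizes:
  S → 6
  γ[e; COUNT(*)→b](S) → 6
  γ[b; COUNT(*)→h](γ[e; COUNT(*)→b](S)) → 1
  σ[b<=2](γ[b; COUNT(*)→h](γ[e; COUNT(*)→b](S))) → 1
  σ[b<4](σ[b<=2](γ[b; COUNT(*)→h](γ[e; COUNT(*)→b](S)))) → 1
  R → 6
  (σ[b<4](σ[b<=2](γ[b; COUNT(*)→h](γ[e; COUNT(*)→b](S)))) ⋈[h=f] R) → 1

== RESULT ==
b | h | x | f | c
1 | 6 | p | 6 | 6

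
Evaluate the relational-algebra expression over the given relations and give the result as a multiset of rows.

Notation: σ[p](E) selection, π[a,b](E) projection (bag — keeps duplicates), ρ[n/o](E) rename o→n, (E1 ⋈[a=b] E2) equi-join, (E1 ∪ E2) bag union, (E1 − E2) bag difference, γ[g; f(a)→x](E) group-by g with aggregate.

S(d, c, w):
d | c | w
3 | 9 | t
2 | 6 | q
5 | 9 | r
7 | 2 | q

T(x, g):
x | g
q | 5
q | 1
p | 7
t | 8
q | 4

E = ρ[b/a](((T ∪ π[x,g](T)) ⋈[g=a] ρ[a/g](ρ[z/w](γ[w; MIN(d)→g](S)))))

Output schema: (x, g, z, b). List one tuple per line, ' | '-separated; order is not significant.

Subexpression sizes:
  T → 5
  T → 5
  π[x,g](T) → 5
  (T ∪ π[x,g](T)) → 10
  S → 4
  γ[w; MIN(d)→g](S) → 3
  ρ[z/w](γ[w; MIN(d)→g](S)) → 3
  ρ[a/g](ρ[z/w](γ[w; MIN(d)→g](S))) → 3
  ((T ∪ π[x,g](T)) ⋈[g=a] ρ[a/g](ρ[z/w](γ[w; MIN(d)→g](S)))) → 2
  ρ[b/a](((T ∪ π[x,g](T)) ⋈[g=a] ρ[a/g](ρ[z/w](γ[w; MIN(d)→g](S))))) → 2

== RESULT ==
x | g | z | b
q | 5 | r | 5
q | 5 | r | 5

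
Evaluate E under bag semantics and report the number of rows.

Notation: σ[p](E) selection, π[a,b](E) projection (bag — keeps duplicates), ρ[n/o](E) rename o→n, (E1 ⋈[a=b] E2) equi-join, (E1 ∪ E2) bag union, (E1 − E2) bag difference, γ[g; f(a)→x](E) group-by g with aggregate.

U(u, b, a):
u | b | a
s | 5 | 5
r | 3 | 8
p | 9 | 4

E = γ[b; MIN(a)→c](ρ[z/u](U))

Subexpression sizes:
  U → 3
  ρ[z/u](U) → 3
  γ[b; MIN(a)→c](ρ[z/u](U)) → 3

|E| = 3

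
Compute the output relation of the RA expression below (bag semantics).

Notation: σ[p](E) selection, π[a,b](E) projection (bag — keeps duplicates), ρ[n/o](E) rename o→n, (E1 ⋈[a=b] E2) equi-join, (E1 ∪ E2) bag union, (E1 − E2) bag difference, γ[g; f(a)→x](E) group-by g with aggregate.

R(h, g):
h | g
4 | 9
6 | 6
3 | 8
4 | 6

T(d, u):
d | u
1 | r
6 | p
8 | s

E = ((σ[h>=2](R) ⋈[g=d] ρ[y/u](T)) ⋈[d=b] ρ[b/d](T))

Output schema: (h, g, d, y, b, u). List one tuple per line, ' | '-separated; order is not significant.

Per-node cardinality:
  R → 4
  σ[h>=2](R) → 4
  T → 3
  ρ[y/u](T) → 3
  (σ[h>=2](R) ⋈[g=d] ρ[y/u](T)) → 3
  T → 3
  ρ[b/d](T) → 3
  ((σ[h>=2](R) ⋈[g=d] ρ[y/u](T)) ⋈[d=b] ρ[b/d](T)) → 3

== RESULT ==
h | g | d | y | b | u
3 | 8 | 8 | s | 8 | s
4 | 6 | 6 | p | 6 | p
6 | 6 | 6 | p | 6 | p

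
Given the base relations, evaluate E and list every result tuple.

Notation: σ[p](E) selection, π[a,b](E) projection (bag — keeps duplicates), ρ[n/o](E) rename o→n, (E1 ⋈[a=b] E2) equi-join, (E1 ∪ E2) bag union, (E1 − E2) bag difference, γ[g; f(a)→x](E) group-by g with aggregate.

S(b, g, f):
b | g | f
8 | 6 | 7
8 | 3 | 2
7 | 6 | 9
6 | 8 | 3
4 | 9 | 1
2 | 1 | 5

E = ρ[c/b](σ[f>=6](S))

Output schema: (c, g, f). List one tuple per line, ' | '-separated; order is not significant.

Per-node cardinality:
  S → 6
  σ[f>=6](S) → 2
  ρ[c/b](σ[f>=6](S)) → 2

== RESULT ==
c | g | f
7 | 6 | 9
8 | 6 | 7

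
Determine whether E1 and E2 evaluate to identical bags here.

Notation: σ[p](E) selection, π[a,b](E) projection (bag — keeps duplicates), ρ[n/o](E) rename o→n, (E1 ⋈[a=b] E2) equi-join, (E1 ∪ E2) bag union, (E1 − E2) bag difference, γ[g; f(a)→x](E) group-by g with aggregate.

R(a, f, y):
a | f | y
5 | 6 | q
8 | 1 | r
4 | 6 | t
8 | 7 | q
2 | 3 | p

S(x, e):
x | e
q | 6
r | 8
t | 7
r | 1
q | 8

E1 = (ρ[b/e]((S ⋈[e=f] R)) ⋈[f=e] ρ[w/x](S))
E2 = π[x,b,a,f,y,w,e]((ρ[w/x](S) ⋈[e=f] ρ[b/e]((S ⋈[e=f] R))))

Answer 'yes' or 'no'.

E1 per-node cardinality:
  S → 5
  R → 5
  (S ⋈[e=f] R) → 4
  ρ[b/e]((S ⋈[e=f] R)) → 4
  S → 5
  ρ[w/x](S) → 5
  (ρ[b/e]((S ⋈[e=f] R)) ⋈[f=e] ρ[w/x](S)) → 4
E2 per-node cardinality:
  S → 5
  ρ[w/x](S) → 5
  S → 5
  R → 5
  (S ⋈[e=f] R) → 4
  ρ[b/e]((S ⋈[e=f] R)) → 4
  (ρ[w/x](S) ⋈[e=f] ρ[b/e]((S ⋈[e=f] R))) → 4
  π[x,b,a,f,y,w,e]((ρ[w/x](S) ⋈[e=f] ρ[b/e]((S ⋈[e=f] R)))) → 4

E1 and E2 produce the same multiset:
x | b | a | f | y | w | e
q | 6 | 4 | 6 | t | q | 6
q | 6 | 5 | 6 | q | q | 6
r | 1 | 8 | 1 | r | r | 1
t | 7 | 8 | 7 | q | t | 7

yes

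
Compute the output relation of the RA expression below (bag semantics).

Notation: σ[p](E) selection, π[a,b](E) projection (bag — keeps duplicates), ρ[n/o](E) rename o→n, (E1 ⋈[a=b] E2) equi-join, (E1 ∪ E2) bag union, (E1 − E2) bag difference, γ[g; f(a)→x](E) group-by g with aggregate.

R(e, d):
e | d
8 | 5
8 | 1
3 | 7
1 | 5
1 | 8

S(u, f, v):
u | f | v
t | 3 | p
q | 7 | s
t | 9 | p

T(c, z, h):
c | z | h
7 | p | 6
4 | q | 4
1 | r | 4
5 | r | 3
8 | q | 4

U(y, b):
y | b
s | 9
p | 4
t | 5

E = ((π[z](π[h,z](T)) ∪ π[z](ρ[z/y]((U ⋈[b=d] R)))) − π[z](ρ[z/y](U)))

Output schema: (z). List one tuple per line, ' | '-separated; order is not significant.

Per-node cardinality:
  T → 5
  π[h,z](T) → 5
  π[z](π[h,z](T)) → 5
  U → 3
  R → 5
  (U ⋈[b=d] R) → 2
  ρ[z/y]((U ⋈[b=d] R)) → 2
  π[z](ρ[z/y]((U ⋈[b=d] R))) → 2
  (π[z](π[h,z](T)) ∪ π[z](ρ[z/y]((U ⋈[b=d] R)))) → 7
  U → 3
  ρ[z/y](U) → 3
  π[z](ρ[z/y](U)) → 3
  ((π[z](π[h,z](T)) ∪ π[z](ρ[z/y]((U ⋈[b=d] R)))) − π[z](ρ[z/y](U))) → 5

== RESULT ==
z
q
q
r
r
t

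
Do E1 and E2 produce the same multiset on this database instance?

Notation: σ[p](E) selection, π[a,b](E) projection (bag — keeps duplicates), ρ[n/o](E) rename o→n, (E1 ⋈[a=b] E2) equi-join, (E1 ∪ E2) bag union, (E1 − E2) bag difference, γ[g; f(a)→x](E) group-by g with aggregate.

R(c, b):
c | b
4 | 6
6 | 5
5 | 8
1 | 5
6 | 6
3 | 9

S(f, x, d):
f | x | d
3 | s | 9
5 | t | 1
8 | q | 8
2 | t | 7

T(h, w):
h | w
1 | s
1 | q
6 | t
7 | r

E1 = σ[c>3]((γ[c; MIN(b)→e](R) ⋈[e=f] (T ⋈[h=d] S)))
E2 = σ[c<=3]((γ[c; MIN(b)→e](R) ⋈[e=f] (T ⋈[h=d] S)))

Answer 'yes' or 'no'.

E1 subexpression sizes:
  R → 6
  γ[c; MIN(b)→e](R) → 5
  T → 4
  S → 4
  (T ⋈[h=d] S) → 3
  (γ[c; MIN(b)→e](R) ⋈[e=f] (T ⋈[h=d] S)) → 4
  σ[c>3]((γ[c; MIN(b)→e](R) ⋈[e=f] (T ⋈[h=d] S))) → 2
E2 subexpression sizes:
  R → 6
  γ[c; MIN(b)→e](R) → 5
  T → 4
  S → 4
  (T ⋈[h=d] S) → 3
  (γ[c; MIN(b)→e](R) ⋈[e=f] (T ⋈[h=d] S)) → 4
  σ[c<=3]((γ[c; MIN(b)→e](R) ⋈[e=f] (T ⋈[h=d] S))) → 2

E1 result:
c | e | h | w | f | x | d
6 | 5 | 1 | q | 5 | t | 1
6 | 5 | 1 | s | 5 | t | 1
E2 result:
c | e | h | w | f | x | d
1 | 5 | 1 | q | 5 | t | 1
1 | 5 | 1 | s | 5 | t | 1
Witness: (6, 5, 1, 's', 5, 't', 1) appears 1× in E1 but 0× in E2.

no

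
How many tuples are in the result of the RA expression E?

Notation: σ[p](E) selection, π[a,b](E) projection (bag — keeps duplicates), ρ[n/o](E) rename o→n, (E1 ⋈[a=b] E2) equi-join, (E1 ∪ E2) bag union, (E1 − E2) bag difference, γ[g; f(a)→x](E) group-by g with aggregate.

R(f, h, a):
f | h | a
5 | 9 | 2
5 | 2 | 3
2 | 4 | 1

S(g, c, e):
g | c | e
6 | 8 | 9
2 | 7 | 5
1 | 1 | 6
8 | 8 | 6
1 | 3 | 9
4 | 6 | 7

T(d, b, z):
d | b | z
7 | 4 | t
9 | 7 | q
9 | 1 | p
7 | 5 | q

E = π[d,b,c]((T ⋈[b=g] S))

Stepwise |·|:
  T → 4
  S → 6
  (T ⋈[b=g] S) → 3
  π[d,b,c]((T ⋈[b=g] S)) → 3

|E| = 3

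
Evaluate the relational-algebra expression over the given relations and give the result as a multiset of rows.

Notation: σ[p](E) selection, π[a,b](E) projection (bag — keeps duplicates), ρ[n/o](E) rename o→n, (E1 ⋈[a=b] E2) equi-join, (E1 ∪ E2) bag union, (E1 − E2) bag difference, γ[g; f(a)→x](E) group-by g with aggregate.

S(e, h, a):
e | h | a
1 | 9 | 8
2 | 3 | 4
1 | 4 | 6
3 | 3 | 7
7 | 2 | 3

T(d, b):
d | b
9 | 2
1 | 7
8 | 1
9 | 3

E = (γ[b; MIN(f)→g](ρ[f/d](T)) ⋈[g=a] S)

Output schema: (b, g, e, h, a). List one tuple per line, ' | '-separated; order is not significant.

Stepwise |·|:
  T → 4
  ρ[f/d](T) → 4
  γ[b; MIN(f)→g](ρ[f/d](T)) → 4
  S → 5
  (γ[b; MIN(f)→g](ρ[f/d](T)) ⋈[g=a] S) → 1

== RESULT ==
b | g | e | h | a
1 | 8 | 1 | 9 | 8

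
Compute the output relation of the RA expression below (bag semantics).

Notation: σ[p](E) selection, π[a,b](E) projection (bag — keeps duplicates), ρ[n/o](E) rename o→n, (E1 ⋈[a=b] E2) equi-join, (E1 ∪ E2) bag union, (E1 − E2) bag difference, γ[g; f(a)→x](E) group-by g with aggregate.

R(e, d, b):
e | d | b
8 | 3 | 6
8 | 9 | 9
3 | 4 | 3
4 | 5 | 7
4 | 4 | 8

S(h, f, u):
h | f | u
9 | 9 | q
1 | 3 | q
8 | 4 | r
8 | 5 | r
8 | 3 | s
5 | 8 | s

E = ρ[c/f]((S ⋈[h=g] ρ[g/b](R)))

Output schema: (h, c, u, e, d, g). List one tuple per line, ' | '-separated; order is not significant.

Subexpression sizes:
  S → 6
  R → 5
  ρ[g/b](R) → 5
  (S ⋈[h=g] ρ[g/b](R)) → 4
  ρ[c/f]((S ⋈[h=g] ρ[g/b](R))) → 4

== RESULT ==
h | c | u | e | d | g
8 | 3 | s | 4 | 4 | 8
8 | 4 | r | 4 | 4 | 8
8 | 5 | r | 4 | 4 | 8
9 | 9 | q | 8 | 9 | 9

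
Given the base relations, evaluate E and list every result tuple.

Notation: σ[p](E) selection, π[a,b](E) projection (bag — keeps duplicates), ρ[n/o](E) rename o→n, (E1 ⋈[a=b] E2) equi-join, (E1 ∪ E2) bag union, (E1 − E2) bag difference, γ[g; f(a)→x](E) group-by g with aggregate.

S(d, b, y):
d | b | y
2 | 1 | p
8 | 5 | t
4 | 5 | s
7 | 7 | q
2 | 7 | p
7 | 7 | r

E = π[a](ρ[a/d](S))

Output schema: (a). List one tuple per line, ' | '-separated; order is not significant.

Stepwise |·|:
  S → 6
  ρ[a/d](S) → 6
  π[a](ρ[a/d](S)) → 6

== RESULT ==
a
2
2
4
7
7
8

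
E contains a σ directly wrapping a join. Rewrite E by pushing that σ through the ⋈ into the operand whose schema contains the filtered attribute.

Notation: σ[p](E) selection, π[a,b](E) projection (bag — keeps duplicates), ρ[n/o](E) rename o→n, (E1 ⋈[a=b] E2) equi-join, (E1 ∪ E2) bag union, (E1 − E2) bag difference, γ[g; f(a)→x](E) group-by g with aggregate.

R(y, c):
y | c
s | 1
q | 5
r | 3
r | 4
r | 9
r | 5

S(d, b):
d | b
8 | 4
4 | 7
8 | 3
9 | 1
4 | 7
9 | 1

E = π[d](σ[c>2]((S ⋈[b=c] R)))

σ filters on c, owned by the right side.
E' = π[d]((S ⋈[b=c] σ[c>2](R)))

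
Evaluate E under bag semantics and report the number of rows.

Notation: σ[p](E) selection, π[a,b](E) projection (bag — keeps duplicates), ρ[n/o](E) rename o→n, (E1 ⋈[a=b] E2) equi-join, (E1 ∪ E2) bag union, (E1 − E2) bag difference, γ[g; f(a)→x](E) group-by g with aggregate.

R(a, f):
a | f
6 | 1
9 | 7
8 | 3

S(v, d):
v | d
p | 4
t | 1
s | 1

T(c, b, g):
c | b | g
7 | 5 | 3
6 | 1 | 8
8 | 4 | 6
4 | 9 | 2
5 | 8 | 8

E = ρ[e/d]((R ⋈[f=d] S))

Per-node cardinality:
  R → 3
  S → 3
  (R ⋈[f=d] S) → 2
  ρ[e/d]((R ⋈[f=d] S)) → 2

|E| = 2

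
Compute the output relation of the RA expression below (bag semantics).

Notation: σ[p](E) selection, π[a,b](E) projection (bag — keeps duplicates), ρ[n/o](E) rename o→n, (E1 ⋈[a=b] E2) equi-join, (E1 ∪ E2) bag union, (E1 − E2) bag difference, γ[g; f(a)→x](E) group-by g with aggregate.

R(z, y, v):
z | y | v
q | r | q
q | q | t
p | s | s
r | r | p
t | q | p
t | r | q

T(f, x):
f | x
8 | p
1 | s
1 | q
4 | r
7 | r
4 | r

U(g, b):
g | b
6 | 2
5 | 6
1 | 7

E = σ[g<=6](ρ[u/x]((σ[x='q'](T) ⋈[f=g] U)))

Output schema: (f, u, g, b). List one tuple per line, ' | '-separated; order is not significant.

Per-node cardinality:
  T → 6
  σ[x='q'](T) → 1
  U → 3
  (σ[x='q'](T) ⋈[f=g] U) → 1
  ρ[u/x]((σ[x='q'](T) ⋈[f=g] U)) → 1
  σ[g<=6](ρ[u/x]((σ[x='q'](T) ⋈[f=g] U))) → 1

== RESULT ==
f | u | g | b
1 | q | 1 | 7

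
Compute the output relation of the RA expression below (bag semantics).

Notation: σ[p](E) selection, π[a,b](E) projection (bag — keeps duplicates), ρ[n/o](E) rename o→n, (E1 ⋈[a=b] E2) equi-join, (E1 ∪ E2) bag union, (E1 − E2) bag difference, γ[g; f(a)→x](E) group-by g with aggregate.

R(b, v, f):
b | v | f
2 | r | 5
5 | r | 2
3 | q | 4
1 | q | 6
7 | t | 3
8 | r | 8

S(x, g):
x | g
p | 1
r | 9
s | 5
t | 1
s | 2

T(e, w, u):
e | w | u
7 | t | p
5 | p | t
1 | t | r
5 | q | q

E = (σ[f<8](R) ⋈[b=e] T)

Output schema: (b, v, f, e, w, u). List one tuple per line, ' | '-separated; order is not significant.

Stepwise |·|:
  R → 6
  σ[f<8](R) → 5
  T → 4
  (σ[f<8](R) ⋈[b=e] T) → 4

== RESULT ==
b | v | f | e | w | u
1 | q | 6 | 1 | t | r
5 | r | 2 | 5 | p | t
5 | r | 2 | 5 | q | q
7 | t | 3 | 7 | t | p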